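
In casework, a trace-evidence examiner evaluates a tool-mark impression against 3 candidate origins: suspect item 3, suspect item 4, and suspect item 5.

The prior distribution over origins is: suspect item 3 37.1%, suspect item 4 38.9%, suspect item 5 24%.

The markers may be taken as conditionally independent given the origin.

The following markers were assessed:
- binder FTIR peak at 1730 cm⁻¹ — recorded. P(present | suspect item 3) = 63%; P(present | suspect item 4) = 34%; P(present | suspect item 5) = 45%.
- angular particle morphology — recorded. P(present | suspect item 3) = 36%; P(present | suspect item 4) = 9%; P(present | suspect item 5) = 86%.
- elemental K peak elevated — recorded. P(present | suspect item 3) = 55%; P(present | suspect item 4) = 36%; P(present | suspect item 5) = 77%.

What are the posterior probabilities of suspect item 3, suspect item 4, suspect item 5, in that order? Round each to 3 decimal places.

0.379, 0.035, 0.586

For each hypothesis, the unnormalized posterior weight is prior × product of the marker likelihoods:
  suspect item 3: 0.371 × 0.63 × 0.36 × 0.55 = 0.046279
  suspect item 4: 0.389 × 0.34 × 0.09 × 0.36 = 0.0042852
  suspect item 5: 0.240 × 0.45 × 0.86 × 0.77 = 0.071518
Normalizing constant Z = 0.046279 + 0.0042852 + 0.071518 = 0.12208.
P(suspect item 3 | evidence) = 0.046279 / 0.12208 ≈ 0.379
P(suspect item 4 | evidence) = 0.0042852 / 0.12208 ≈ 0.035
P(suspect item 5 | evidence) = 0.071518 / 0.12208 ≈ 0.586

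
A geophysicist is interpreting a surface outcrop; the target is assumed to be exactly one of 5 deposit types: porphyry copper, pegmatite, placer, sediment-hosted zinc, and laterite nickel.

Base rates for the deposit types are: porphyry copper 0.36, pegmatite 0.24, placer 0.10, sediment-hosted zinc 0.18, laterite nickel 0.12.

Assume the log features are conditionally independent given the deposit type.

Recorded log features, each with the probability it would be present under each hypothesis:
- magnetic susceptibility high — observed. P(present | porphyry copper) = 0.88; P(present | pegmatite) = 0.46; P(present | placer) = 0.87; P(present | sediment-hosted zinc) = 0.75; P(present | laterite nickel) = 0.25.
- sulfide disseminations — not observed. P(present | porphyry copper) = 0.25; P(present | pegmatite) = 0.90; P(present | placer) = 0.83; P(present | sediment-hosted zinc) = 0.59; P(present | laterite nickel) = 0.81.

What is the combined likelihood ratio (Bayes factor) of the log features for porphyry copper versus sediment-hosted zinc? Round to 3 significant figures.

2.15

Take the product of per-log feature likelihoods under each hypothesis (using 1 − P(present | H) for each absent log feature), then divide.
  porphyry copper: 0.88 × (1 − 0.25) = 0.66
  sediment-hosted zinc: 0.75 × (1 − 0.59) = 0.3075
Bayes factor = 0.66 / 0.3075 ≈ 2.15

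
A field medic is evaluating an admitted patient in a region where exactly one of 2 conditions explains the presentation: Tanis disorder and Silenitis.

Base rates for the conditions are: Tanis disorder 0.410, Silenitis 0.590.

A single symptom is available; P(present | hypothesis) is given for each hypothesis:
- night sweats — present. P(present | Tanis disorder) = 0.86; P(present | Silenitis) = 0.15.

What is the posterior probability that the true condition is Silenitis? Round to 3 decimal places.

0.201

Multiply each prior by the likelihood of the symptom:
  Tanis disorder: 0.410 × 0.86 = 0.3526
  Silenitis: 0.590 × 0.15 = 0.0885
Marginal likelihood of the evidence = 0.4411.
P(Silenitis | evidence) = 0.0885 / 0.4411 ≈ 0.201.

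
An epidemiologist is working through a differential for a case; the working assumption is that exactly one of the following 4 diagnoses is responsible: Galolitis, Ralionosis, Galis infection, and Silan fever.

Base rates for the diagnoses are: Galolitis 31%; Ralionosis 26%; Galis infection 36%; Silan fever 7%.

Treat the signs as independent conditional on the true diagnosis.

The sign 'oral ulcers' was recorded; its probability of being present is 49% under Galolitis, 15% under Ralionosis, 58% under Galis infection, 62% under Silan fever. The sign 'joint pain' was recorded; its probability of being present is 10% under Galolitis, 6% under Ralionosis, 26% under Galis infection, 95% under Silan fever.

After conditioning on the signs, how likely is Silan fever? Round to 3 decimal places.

0.365

Multiply each prior by the joint likelihood of the sign pattern:
  Galolitis: 0.31 × 0.49 × 0.10 = 0.01519
  Ralionosis: 0.26 × 0.15 × 0.06 = 0.00234
  Galis infection: 0.36 × 0.58 × 0.26 = 0.054288
  Silan fever: 0.07 × 0.62 × 0.95 = 0.04123
Normalizing constant Z = 0.01519 + 0.00234 + 0.054288 + 0.04123 = 0.11305.
P(Silan fever | evidence) = 0.04123 / 0.11305 ≈ 0.365.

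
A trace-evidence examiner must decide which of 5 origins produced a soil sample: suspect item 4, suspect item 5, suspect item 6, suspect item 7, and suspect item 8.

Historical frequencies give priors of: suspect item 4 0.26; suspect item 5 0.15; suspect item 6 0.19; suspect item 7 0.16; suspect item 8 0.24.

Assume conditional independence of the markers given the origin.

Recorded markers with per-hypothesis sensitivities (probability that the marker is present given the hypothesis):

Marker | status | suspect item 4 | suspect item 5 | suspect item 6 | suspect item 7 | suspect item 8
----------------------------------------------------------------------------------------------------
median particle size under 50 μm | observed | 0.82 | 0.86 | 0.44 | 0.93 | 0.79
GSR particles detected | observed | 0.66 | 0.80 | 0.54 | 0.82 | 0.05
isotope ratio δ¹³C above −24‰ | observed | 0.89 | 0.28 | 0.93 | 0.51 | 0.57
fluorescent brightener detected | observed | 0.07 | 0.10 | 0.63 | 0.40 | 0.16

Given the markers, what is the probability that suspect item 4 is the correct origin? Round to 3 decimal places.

0.137

Multiply each prior by the joint likelihood of the marker pattern:
  suspect item 4: 0.26 × 0.82 × 0.66 × 0.89 × 0.07 = 0.0087664
  suspect item 5: 0.15 × 0.86 × 0.80 × 0.28 × 0.10 = 0.0028896
  suspect item 6: 0.19 × 0.44 × 0.54 × 0.93 × 0.63 = 0.02645
  suspect item 7: 0.16 × 0.93 × 0.82 × 0.51 × 0.40 = 0.024891
  suspect item 8: 0.24 × 0.79 × 0.05 × 0.57 × 0.16 = 0.00086458
The unnormalized weights sum to 0.063862.
P(suspect item 4 | evidence) = 0.0087664 / 0.063862 ≈ 0.137.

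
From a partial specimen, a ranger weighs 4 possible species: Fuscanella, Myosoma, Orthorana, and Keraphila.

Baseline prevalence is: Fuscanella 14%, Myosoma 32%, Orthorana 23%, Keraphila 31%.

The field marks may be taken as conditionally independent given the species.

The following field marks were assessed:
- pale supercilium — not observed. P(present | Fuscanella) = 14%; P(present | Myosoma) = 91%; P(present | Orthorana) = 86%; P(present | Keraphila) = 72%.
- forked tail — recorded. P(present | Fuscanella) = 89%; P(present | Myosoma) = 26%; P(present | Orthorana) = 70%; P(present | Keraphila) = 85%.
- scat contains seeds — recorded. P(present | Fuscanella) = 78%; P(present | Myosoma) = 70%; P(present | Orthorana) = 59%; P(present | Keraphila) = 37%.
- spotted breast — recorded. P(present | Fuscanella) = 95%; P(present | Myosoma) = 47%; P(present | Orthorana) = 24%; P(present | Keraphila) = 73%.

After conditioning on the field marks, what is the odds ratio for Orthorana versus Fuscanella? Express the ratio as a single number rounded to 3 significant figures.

Unnormalized posterior weight (prior times the field mark likelihoods) for each of the two hypotheses (using 1 − P(present | H) for each absent field mark):
  Orthorana: 0.23 × (1 − 0.86) × 0.70 × 0.59 × 0.24 = 0.0031917
  Fuscanella: 0.14 × (1 − 0.14) × 0.89 × 0.78 × 0.95 = 0.079403
Posterior odds = 0.0031917 / 0.079403 ≈ 0.0402.

0.0402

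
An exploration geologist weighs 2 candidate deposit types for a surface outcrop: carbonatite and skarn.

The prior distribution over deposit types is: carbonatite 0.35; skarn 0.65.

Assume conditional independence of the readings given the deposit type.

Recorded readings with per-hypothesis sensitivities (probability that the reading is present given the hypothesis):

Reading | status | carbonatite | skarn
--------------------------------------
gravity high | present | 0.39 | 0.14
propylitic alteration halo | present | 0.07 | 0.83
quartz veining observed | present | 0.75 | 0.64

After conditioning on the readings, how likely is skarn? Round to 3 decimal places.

By Bayes' rule with conditional independence, the unnormalized weight for each hypothesis is prior × ∏ likelihoods:
  carbonatite: 0.35 × 0.39 × 0.07 × 0.75 = 0.0071662
  skarn: 0.65 × 0.14 × 0.83 × 0.64 = 0.048339
Normalizing constant Z = 0.0071662 + 0.048339 = 0.055505.
P(skarn | evidence) = 0.048339 / 0.055505 ≈ 0.871.

0.871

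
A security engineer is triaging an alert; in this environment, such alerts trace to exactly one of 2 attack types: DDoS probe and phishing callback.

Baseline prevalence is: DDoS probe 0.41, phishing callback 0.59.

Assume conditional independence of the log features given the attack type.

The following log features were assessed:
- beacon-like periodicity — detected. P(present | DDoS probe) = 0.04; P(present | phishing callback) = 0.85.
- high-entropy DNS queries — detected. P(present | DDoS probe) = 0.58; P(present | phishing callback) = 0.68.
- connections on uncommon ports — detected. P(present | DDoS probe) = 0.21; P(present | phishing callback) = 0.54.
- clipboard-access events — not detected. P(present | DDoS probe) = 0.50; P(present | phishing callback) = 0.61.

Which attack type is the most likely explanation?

By Bayes' rule with conditional independence, the unnormalized weight for each hypothesis is prior × ∏ likelihoods (using 1 − P(present | H) for each absent log feature):
  DDoS probe: 0.41 × 0.04 × 0.58 × 0.21 × (1 − 0.50) = 0.00099876
  phishing callback: 0.59 × 0.85 × 0.68 × 0.54 × (1 − 0.61) = 0.071819
Marginal likelihood of the evidence = 0.072818.
P(DDoS probe | evidence) ≈ 0.00099876 / 0.072818 ≈ 0.014
P(phishing callback | evidence) ≈ 0.071819 / 0.072818 ≈ 0.986
The largest is 0.986, so phishing callback is most probable.

phishing callback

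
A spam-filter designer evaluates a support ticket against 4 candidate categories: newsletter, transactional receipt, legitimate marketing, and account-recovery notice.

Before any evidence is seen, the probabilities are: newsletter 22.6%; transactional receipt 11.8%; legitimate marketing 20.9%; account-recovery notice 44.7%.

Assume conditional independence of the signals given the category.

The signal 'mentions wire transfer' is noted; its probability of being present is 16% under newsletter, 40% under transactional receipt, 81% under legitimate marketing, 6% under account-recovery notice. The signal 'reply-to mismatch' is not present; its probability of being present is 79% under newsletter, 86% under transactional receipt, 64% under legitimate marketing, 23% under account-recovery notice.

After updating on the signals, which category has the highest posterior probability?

legitimate marketing

Multiply each prior by the joint likelihood of the signal pattern (using 1 − P(present | H) for each absent signal):
  newsletter: 0.226 × 0.16 × (1 − 0.79) = 0.0075936
  transactional receipt: 0.118 × 0.40 × (1 − 0.86) = 0.006608
  legitimate marketing: 0.209 × 0.81 × (1 − 0.64) = 0.060944
  account-recovery notice: 0.447 × 0.06 × (1 − 0.23) = 0.020651
Marginal likelihood of the evidence = 0.095797.
P(newsletter | evidence) ≈ 0.0075936 / 0.095797 ≈ 0.079
P(transactional receipt | evidence) ≈ 0.006608 / 0.095797 ≈ 0.069
P(legitimate marketing | evidence) ≈ 0.060944 / 0.095797 ≈ 0.636
P(account-recovery notice | evidence) ≈ 0.020651 / 0.095797 ≈ 0.216
The largest is 0.636, so legitimate marketing is most probable.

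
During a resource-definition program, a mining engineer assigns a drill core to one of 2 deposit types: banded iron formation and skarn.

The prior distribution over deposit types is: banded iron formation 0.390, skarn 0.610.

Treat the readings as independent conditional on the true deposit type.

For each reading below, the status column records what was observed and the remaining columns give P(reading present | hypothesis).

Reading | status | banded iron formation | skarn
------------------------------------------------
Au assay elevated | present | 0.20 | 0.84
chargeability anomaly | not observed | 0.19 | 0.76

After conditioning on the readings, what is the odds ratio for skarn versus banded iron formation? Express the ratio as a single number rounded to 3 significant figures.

Unnormalized posterior weight (prior times the reading likelihoods) for each of the two hypotheses (using 1 − P(present | H) for each absent reading):
  skarn: 0.610 × 0.84 × (1 − 0.76) = 0.12298
  banded iron formation: 0.390 × 0.20 × (1 − 0.19) = 0.06318
Posterior odds = 0.12298 / 0.06318 ≈ 1.95.

1.95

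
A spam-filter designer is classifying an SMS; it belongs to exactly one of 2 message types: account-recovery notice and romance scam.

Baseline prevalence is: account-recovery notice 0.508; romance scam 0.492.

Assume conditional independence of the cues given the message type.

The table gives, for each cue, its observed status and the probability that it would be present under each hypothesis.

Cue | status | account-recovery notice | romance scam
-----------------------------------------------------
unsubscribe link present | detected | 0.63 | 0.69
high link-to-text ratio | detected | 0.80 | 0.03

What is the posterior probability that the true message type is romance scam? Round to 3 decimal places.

0.038

Multiply each prior by the joint likelihood of the cue pattern:
  account-recovery notice: 0.508 × 0.63 × 0.80 = 0.25603
  romance scam: 0.492 × 0.69 × 0.03 = 0.010184
Marginal likelihood of the evidence = 0.26622.
P(romance scam | evidence) = 0.010184 / 0.26622 ≈ 0.038.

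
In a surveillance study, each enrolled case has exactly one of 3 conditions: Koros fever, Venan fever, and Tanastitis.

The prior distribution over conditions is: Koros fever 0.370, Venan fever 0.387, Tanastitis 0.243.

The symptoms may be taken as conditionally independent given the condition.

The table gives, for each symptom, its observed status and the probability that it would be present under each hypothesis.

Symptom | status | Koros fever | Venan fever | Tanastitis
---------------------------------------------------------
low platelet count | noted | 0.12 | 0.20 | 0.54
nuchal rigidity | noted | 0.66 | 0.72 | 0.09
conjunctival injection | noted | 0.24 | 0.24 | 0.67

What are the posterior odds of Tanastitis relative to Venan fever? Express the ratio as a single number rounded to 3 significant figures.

0.592

Unnormalized posterior weight (prior times the symptom likelihoods) for each of the two hypotheses:
  Tanastitis: 0.243 × 0.54 × 0.09 × 0.67 = 0.0079126
  Venan fever: 0.387 × 0.20 × 0.72 × 0.24 = 0.013375
Odds(Tanastitis : Venan fever) = 0.0079126 / 0.013375 ≈ 0.592.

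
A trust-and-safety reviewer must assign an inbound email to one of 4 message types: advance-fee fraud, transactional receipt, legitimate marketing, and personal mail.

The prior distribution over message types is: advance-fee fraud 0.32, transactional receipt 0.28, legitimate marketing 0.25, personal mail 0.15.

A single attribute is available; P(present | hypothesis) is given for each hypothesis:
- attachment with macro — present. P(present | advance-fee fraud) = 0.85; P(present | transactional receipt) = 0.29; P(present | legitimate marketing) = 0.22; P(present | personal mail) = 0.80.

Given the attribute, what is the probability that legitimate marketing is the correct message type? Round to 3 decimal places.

By Bayes' rule, the unnormalized weight for each hypothesis is prior × likelihood:
  advance-fee fraud: 0.32 × 0.85 = 0.272
  transactional receipt: 0.28 × 0.29 = 0.0812
  legitimate marketing: 0.25 × 0.22 = 0.055
  personal mail: 0.15 × 0.80 = 0.12
Normalizing constant Z = 0.272 + 0.0812 + 0.055 + 0.12 = 0.5282.
P(legitimate marketing | evidence) = 0.055 / 0.5282 ≈ 0.104.

0.104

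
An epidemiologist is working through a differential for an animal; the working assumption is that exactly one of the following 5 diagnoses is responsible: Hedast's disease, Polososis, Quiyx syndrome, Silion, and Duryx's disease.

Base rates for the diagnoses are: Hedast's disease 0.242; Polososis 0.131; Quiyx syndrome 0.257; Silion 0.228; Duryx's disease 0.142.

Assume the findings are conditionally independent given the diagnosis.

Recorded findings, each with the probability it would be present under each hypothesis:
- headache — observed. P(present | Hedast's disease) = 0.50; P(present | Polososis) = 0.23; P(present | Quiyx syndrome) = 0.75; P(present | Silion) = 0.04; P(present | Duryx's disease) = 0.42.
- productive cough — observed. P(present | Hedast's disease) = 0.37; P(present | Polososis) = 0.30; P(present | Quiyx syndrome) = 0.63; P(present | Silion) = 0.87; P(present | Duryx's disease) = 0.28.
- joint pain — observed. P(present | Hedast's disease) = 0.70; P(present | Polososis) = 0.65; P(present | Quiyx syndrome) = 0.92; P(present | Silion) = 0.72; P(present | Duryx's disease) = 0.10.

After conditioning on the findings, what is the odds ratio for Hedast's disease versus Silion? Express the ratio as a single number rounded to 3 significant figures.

The normalizing constant cancels in an odds ratio, so compute prior × likelihood for the two hypotheses only:
  Hedast's disease: 0.242 × 0.50 × 0.37 × 0.70 = 0.031339
  Silion: 0.228 × 0.04 × 0.87 × 0.72 = 0.0057128
Odds(Hedast's disease : Silion) = 0.031339 / 0.0057128 ≈ 5.49.

5.49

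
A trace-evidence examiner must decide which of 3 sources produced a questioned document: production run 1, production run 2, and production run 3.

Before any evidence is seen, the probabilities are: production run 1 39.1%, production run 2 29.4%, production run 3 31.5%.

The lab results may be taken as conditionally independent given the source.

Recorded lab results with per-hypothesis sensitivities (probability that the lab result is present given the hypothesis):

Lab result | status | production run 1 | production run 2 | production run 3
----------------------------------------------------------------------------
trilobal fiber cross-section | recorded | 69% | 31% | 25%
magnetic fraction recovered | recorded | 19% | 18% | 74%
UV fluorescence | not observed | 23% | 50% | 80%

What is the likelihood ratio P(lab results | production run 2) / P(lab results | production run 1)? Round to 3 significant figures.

Joint likelihood of the lab result pattern under each hypothesis (using 1 − P(present | H) for each absent lab result):
  production run 2: 0.31 × 0.18 × (1 − 0.50) = 0.0279
  production run 1: 0.69 × 0.19 × (1 − 0.23) = 0.10095
Bayes factor = 0.0279 / 0.10095 ≈ 0.276

0.276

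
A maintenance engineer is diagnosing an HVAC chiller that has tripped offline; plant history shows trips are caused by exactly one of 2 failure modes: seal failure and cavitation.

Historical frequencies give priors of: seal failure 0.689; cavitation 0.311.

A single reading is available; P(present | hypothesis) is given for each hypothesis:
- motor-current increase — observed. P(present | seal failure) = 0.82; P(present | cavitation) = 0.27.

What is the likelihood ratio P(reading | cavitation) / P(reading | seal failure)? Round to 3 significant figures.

The Bayes factor is the ratio of the two likelihoods.
  cavitation: 0.27
  seal failure: 0.82
Bayes factor = 0.27 / 0.82 ≈ 0.329

0.329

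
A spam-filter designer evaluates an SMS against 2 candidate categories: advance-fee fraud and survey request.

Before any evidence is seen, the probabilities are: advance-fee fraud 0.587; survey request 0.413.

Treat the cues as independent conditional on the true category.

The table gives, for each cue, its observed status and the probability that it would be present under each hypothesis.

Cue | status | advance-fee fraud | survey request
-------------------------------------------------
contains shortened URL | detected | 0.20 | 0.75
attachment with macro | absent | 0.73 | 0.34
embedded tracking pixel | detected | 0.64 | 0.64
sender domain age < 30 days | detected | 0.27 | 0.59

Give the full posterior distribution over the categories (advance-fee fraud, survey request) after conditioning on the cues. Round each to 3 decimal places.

0.066, 0.934

Multiply each prior by the joint likelihood of the cue pattern (using 1 − P(present | H) for each absent cue):
  advance-fee fraud: 0.587 × 0.20 × (1 − 0.73) × 0.64 × 0.27 = 0.0054774
  survey request: 0.413 × 0.75 × (1 − 0.34) × 0.64 × 0.59 = 0.077195
The unnormalized weights sum to 0.082672.
P(advance-fee fraud | evidence) = 0.0054774 / 0.082672 ≈ 0.066
P(survey request | evidence) = 0.077195 / 0.082672 ≈ 0.934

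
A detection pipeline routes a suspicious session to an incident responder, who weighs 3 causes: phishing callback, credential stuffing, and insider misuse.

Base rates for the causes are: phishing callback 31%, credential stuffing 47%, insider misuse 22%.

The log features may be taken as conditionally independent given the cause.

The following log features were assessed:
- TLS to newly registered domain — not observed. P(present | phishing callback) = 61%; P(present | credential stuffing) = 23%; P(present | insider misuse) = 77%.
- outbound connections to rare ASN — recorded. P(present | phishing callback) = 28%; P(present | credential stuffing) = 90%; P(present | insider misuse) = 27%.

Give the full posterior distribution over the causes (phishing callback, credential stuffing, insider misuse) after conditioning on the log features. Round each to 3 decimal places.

0.091, 0.873, 0.037

By Bayes' rule with conditional independence, the unnormalized weight for each hypothesis is prior × ∏ likelihoods (using 1 − P(present | H) for each absent log feature):
  phishing callback: 0.31 × (1 − 0.61) × 0.28 = 0.033852
  credential stuffing: 0.47 × (1 − 0.23) × 0.90 = 0.32571
  insider misuse: 0.22 × (1 − 0.77) × 0.27 = 0.013662
Marginal likelihood of the evidence = 0.37322.
P(phishing callback | evidence) = 0.033852 / 0.37322 ≈ 0.091
P(credential stuffing | evidence) = 0.32571 / 0.37322 ≈ 0.873
P(insider misuse | evidence) = 0.013662 / 0.37322 ≈ 0.037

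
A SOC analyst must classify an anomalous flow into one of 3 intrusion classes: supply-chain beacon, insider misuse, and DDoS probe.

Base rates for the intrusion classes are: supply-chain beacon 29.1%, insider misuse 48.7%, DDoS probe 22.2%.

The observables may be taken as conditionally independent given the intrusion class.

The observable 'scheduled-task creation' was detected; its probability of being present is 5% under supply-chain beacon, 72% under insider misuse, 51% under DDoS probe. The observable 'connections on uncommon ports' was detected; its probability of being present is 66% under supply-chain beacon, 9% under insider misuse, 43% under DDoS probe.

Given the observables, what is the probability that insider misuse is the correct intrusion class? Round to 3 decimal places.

0.351

For each hypothesis, the unnormalized posterior weight is prior × product of the observable likelihoods:
  supply-chain beacon: 0.291 × 0.05 × 0.66 = 0.009603
  insider misuse: 0.487 × 0.72 × 0.09 = 0.031558
  DDoS probe: 0.222 × 0.51 × 0.43 = 0.048685
Normalizing constant Z = 0.009603 + 0.031558 + 0.048685 = 0.089845.
P(insider misuse | evidence) = 0.031558 / 0.089845 ≈ 0.351.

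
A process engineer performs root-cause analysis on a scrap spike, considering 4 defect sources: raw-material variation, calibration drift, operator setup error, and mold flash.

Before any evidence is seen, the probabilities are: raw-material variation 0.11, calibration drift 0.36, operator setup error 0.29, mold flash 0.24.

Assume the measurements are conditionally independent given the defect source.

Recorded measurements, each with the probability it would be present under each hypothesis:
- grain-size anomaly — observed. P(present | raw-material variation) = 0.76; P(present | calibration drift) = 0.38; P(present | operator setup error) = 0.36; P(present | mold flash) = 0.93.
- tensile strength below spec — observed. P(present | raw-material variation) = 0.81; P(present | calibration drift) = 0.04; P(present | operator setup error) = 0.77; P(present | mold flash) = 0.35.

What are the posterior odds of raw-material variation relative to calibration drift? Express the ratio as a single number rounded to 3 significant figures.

12.4

Unnormalized posterior weight (prior times the measurement likelihoods) for each of the two hypotheses:
  raw-material variation: 0.11 × 0.76 × 0.81 = 0.067716
  calibration drift: 0.36 × 0.38 × 0.04 = 0.005472
Odds(raw-material variation : calibration drift) = 0.067716 / 0.005472 ≈ 12.4.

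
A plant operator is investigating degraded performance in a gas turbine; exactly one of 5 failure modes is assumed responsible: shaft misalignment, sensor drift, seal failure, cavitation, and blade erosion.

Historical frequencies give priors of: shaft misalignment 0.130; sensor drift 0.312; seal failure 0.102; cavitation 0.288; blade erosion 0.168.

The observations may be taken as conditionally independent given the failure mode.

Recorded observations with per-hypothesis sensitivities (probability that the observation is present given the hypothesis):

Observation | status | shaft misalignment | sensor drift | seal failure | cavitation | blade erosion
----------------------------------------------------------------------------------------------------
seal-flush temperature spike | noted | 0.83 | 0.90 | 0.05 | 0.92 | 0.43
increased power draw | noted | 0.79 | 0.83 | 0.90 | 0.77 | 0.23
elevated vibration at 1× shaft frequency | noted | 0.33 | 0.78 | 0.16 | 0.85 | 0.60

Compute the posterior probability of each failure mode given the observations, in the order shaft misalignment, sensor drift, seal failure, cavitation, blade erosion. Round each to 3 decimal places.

Multiply each prior by the joint likelihood of the evidence pattern:
  shaft misalignment: 0.130 × 0.83 × 0.79 × 0.33 = 0.02813
  sensor drift: 0.312 × 0.90 × 0.83 × 0.78 = 0.18179
  seal failure: 0.102 × 0.05 × 0.90 × 0.16 = 0.0007344
  cavitation: 0.288 × 0.92 × 0.77 × 0.85 = 0.17342
  blade erosion: 0.168 × 0.43 × 0.23 × 0.60 = 0.0099691
The unnormalized weights sum to 0.39404.
P(shaft misalignment | evidence) = 0.02813 / 0.39404 ≈ 0.071
P(sensor drift | evidence) = 0.18179 / 0.39404 ≈ 0.461
P(seal failure | evidence) = 0.0007344 / 0.39404 ≈ 0.002
P(cavitation | evidence) = 0.17342 / 0.39404 ≈ 0.440
P(blade erosion | evidence) = 0.0099691 / 0.39404 ≈ 0.025

0.071, 0.461, 0.002, 0.440, 0.025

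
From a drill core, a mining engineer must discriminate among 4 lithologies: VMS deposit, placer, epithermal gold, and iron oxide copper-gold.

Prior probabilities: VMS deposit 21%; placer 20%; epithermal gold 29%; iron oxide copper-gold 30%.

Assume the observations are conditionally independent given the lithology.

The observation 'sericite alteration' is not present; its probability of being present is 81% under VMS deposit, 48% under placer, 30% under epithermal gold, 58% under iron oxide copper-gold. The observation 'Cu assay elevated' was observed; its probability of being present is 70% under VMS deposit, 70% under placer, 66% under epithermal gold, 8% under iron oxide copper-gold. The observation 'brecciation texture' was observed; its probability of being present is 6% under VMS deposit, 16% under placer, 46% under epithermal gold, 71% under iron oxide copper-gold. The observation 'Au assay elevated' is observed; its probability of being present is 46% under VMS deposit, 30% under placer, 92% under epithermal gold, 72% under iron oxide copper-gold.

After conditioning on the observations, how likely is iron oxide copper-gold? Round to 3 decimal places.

0.078

Multiply each prior by the joint likelihood of the evidence pattern (using 1 − P(present | H) for each absent observation):
  VMS deposit: 0.21 × (1 − 0.81) × 0.70 × 0.06 × 0.46 = 0.00077087
  placer: 0.20 × (1 − 0.48) × 0.70 × 0.16 × 0.30 = 0.0034944
  epithermal gold: 0.29 × (1 − 0.30) × 0.66 × 0.46 × 0.92 = 0.0567
  iron oxide copper-gold: 0.30 × (1 − 0.58) × 0.08 × 0.71 × 0.72 = 0.0051529
Marginal likelihood of the evidence = 0.066118.
P(iron oxide copper-gold | evidence) = 0.0051529 / 0.066118 ≈ 0.078.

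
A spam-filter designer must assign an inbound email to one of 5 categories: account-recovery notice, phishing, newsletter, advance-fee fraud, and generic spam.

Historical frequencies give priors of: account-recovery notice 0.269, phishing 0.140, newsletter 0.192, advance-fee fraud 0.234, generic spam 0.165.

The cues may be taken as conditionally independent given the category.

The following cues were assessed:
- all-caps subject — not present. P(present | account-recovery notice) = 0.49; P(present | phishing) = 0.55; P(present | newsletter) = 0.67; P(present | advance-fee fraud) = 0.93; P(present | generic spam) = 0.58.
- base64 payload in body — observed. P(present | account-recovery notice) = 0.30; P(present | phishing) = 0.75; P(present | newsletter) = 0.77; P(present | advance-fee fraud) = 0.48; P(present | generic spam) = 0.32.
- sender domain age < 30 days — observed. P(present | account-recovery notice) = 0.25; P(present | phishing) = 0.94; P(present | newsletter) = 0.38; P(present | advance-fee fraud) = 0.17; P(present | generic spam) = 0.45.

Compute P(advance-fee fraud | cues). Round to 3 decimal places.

0.016

Multiply each prior by the joint likelihood of the cue pattern (using 1 − P(present | H) for each absent cue):
  account-recovery notice: 0.269 × (1 − 0.49) × 0.30 × 0.25 = 0.010289
  phishing: 0.140 × (1 − 0.55) × 0.75 × 0.94 = 0.044415
  newsletter: 0.192 × (1 − 0.67) × 0.77 × 0.38 = 0.018539
  advance-fee fraud: 0.234 × (1 − 0.93) × 0.48 × 0.17 = 0.0013366
  generic spam: 0.165 × (1 − 0.58) × 0.32 × 0.45 = 0.0099792
The unnormalized weights sum to 0.084559.
P(advance-fee fraud | evidence) = 0.0013366 / 0.084559 ≈ 0.016.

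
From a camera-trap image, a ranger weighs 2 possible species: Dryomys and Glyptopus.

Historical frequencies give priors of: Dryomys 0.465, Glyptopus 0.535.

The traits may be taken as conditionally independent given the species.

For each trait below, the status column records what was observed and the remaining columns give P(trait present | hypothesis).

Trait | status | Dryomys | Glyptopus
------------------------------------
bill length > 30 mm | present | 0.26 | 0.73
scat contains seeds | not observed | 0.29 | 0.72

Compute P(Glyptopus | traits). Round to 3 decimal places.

0.560

Multiply each prior by the joint likelihood of the trait pattern (using 1 − P(present | H) for each absent trait):
  Dryomys: 0.465 × 0.26 × (1 − 0.29) = 0.085839
  Glyptopus: 0.535 × 0.73 × (1 − 0.72) = 0.10935
Normalizing constant Z = 0.085839 + 0.10935 = 0.19519.
P(Glyptopus | evidence) = 0.10935 / 0.19519 ≈ 0.560.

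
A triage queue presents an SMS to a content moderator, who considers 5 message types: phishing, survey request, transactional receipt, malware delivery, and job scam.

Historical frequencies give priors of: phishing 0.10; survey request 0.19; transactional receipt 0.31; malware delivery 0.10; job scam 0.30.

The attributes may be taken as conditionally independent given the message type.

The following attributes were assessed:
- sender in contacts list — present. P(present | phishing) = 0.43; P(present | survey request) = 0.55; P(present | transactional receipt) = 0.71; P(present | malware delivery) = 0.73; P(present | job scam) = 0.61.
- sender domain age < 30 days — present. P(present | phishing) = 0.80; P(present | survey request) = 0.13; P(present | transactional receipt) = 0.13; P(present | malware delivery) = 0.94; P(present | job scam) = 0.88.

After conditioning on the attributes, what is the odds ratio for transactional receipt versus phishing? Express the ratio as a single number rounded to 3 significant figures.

0.832

Posterior odds equal prior odds times the likelihood ratio; only the two competing hypotheses matter.
  transactional receipt: 0.31 × 0.71 × 0.13 = 0.028613
  phishing: 0.10 × 0.43 × 0.80 = 0.0344
Posterior odds = 0.028613 / 0.0344 ≈ 0.832.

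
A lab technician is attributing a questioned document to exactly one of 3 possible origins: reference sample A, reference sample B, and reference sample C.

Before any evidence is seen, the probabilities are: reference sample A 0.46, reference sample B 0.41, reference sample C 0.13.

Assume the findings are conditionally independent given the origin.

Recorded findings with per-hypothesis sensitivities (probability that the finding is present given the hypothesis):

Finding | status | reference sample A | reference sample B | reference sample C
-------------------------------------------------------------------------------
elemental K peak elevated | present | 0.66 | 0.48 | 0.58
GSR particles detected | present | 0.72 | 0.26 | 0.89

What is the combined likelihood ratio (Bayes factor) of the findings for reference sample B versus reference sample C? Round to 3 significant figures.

Take the product of per-finding likelihoods under each hypothesis, then divide.
  reference sample B: 0.48 × 0.26 = 0.1248
  reference sample C: 0.58 × 0.89 = 0.5162
Bayes factor = 0.1248 / 0.5162 ≈ 0.242

0.242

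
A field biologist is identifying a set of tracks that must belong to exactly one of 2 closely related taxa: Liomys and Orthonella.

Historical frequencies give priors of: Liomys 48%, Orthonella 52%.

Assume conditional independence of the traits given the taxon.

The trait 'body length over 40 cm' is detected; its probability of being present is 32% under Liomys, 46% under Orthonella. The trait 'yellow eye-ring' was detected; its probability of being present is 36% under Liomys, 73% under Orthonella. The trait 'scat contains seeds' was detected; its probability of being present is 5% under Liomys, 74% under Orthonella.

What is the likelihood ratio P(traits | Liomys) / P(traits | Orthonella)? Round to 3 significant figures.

0.0232

Joint likelihood of the trait pattern under each hypothesis:
  Liomys: 0.32 × 0.36 × 0.05 = 0.00576
  Orthonella: 0.46 × 0.73 × 0.74 = 0.24849
Bayes factor = 0.00576 / 0.24849 ≈ 0.0232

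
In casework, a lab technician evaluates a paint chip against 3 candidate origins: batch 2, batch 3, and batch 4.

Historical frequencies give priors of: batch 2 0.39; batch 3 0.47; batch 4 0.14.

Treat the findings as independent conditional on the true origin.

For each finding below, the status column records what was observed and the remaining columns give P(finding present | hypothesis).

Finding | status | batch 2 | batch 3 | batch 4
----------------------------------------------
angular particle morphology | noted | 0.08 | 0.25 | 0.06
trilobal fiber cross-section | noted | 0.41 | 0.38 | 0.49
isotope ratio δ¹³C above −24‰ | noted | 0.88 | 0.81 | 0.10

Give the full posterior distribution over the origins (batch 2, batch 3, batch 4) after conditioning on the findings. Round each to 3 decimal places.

Multiply each prior by the joint likelihood of the evidence pattern:
  batch 2: 0.39 × 0.08 × 0.41 × 0.88 = 0.011257
  batch 3: 0.47 × 0.25 × 0.38 × 0.81 = 0.036166
  batch 4: 0.14 × 0.06 × 0.49 × 0.10 = 0.0004116
Normalizing constant Z = 0.011257 + 0.036166 + 0.0004116 = 0.047835.
P(batch 2 | evidence) = 0.011257 / 0.047835 ≈ 0.235
P(batch 3 | evidence) = 0.036166 / 0.047835 ≈ 0.756
P(batch 4 | evidence) = 0.0004116 / 0.047835 ≈ 0.009

0.235, 0.756, 0.009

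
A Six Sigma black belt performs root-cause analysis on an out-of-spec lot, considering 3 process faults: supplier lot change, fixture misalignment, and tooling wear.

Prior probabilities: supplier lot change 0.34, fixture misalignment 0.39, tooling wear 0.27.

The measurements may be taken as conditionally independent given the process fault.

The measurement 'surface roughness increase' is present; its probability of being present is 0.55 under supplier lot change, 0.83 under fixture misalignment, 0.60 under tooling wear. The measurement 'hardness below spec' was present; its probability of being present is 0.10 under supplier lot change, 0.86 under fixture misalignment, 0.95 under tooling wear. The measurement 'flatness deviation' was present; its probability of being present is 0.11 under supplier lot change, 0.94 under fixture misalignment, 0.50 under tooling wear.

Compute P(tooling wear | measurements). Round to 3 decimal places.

0.226

Multiply each prior by the joint likelihood of the measurement pattern:
  supplier lot change: 0.34 × 0.55 × 0.10 × 0.11 = 0.002057
  fixture misalignment: 0.39 × 0.83 × 0.86 × 0.94 = 0.26168
  tooling wear: 0.27 × 0.60 × 0.95 × 0.50 = 0.07695
The unnormalized weights sum to 0.34069.
P(tooling wear | evidence) = 0.07695 / 0.34069 ≈ 0.226.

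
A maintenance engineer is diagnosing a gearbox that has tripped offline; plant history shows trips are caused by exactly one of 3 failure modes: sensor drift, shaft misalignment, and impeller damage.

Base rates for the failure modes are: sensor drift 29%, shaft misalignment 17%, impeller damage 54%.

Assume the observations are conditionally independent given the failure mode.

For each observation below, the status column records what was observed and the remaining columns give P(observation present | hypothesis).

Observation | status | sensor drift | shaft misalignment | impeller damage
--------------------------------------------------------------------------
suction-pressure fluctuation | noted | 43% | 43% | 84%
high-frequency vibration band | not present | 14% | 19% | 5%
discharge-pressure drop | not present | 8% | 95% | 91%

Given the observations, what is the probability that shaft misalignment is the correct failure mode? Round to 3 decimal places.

Multiply each prior by the joint likelihood of the evidence pattern (using 1 − P(present | H) for each absent observation):
  sensor drift: 0.29 × 0.43 × (1 − 0.14) × (1 − 0.08) = 0.098663
  shaft misalignment: 0.17 × 0.43 × (1 − 0.19) × (1 − 0.95) = 0.0029606
  impeller damage: 0.54 × 0.84 × (1 − 0.05) × (1 − 0.91) = 0.038783
The unnormalized weights sum to 0.14041.
P(shaft misalignment | evidence) = 0.0029606 / 0.14041 ≈ 0.021.

0.021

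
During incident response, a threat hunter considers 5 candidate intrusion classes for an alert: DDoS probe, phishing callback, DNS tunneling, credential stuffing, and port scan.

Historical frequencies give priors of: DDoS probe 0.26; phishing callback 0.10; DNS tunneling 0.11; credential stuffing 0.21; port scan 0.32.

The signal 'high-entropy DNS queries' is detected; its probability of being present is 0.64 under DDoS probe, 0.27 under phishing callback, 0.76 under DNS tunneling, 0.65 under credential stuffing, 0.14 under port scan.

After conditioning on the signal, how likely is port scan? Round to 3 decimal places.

Multiply each prior by the likelihood of the signal:
  DDoS probe: 0.26 × 0.64 = 0.1664
  phishing callback: 0.10 × 0.27 = 0.027
  DNS tunneling: 0.11 × 0.76 = 0.0836
  credential stuffing: 0.21 × 0.65 = 0.1365
  port scan: 0.32 × 0.14 = 0.0448
The unnormalized weights sum to 0.4583.
P(port scan | evidence) = 0.0448 / 0.4583 ≈ 0.098.

0.098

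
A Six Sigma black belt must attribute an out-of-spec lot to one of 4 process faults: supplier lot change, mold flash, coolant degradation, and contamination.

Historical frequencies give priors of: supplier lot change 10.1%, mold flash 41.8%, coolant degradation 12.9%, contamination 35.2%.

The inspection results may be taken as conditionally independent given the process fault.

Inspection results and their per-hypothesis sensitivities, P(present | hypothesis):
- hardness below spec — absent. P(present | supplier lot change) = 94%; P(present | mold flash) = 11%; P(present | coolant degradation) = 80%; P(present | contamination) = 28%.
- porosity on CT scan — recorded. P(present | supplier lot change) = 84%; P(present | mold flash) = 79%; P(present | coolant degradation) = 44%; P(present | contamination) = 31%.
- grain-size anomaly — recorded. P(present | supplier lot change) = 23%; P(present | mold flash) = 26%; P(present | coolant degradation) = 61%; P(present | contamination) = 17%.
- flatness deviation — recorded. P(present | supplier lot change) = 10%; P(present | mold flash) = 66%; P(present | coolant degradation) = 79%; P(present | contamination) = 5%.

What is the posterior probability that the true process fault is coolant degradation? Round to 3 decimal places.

For each hypothesis, the unnormalized posterior weight is prior × product of the inspection result likelihoods (using 1 − P(present | H) for each absent inspection result):
  supplier lot change: 0.101 × (1 − 0.94) × 0.84 × 0.23 × 0.10 = 0.00011708
  mold flash: 0.418 × (1 − 0.11) × 0.79 × 0.26 × 0.66 = 0.050433
  coolant degradation: 0.129 × (1 − 0.80) × 0.44 × 0.61 × 0.79 = 0.0054705
  contamination: 0.352 × (1 − 0.28) × 0.31 × 0.17 × 0.05 = 0.00066781
The unnormalized weights sum to 0.056688.
P(coolant degradation | evidence) = 0.0054705 / 0.056688 ≈ 0.097.

0.097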